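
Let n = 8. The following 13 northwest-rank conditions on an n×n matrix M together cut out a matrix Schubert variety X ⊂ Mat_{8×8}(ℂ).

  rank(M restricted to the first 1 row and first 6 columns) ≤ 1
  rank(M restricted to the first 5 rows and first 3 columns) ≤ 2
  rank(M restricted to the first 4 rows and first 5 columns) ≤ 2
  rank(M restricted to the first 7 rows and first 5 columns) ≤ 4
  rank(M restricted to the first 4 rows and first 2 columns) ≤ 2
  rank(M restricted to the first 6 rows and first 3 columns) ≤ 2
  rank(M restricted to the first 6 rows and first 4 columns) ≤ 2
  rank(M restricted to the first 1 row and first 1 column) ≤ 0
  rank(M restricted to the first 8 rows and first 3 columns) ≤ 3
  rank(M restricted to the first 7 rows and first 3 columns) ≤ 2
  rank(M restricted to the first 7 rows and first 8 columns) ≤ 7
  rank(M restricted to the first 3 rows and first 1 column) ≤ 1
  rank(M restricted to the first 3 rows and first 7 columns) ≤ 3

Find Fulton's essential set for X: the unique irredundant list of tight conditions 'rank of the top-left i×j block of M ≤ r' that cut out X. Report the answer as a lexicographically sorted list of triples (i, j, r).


Reconstructing r_w from the 13 given conditions:

  R[1]: 0 | 1 | 1 | 1 | 1 | 1 | 1 | 1
  R[2]: 1 | 2 | 2 | 2 | 2 | 2 | 2 | 2
  R[3]: 1 | 2 | 2 | 2 | 2 | 3 | 3 | 3
  R[4]: 1 | 2 | 2 | 2 | 2 | 3 | 4 | 4
  R[5]: 1 | 2 | 2 | 2 | 3 | 4 | 5 | 5
  R[6]: 1 | 2 | 2 | 2 | 3 | 4 | 5 | 6
  R[7]: 1 | 2 | 2 | 3 | 4 | 5 | 6 | 7
  R[8]: 1 | 2 | 3 | 4 | 5 | 6 | 7 | 8

second differences of R give the permutation w = (2, 1, 6, 7, 5, 8, 4, 3).

ℓ(w)=12; the 4 essential cells (i,j,r):

[(1, 1, 0), (4, 5, 2), (6, 4, 2), (7, 3, 2)]


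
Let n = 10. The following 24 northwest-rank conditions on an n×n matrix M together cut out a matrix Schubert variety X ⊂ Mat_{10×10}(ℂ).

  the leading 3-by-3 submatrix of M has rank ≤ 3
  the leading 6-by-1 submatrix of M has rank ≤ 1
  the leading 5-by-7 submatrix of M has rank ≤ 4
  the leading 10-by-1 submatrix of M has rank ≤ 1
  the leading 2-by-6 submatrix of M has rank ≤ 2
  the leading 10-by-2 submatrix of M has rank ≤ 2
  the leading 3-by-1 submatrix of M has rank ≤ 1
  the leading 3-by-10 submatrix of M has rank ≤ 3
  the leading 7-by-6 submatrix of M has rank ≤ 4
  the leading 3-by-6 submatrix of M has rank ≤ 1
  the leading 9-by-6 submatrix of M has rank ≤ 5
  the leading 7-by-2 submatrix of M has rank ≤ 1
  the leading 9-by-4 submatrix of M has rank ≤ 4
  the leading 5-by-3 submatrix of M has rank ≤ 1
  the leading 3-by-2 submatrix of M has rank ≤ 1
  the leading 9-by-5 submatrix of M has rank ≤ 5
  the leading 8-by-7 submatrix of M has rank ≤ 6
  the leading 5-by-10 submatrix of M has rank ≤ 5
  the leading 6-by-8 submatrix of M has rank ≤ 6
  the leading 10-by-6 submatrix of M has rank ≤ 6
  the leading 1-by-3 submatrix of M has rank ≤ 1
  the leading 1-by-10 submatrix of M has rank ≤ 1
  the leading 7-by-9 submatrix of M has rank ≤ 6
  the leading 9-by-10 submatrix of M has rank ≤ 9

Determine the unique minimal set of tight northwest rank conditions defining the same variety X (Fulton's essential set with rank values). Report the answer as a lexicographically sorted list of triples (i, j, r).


Propagating the 24 rank bounds to every northwest block:

  1  1  1  1  1  1  1  1  1  1
  1  1  1  1  1  1  2  2  2  2
  1  1  1  1  1  1  2  3  3  3
  1  1  1  2  2  2  3  4  4  4
  1  1  1  2  3  3  4  5  5  5
  1  1  2  3  4  4  5  6  6  6
  1  1  2  3  4  4  5  6  6  7
  1  2  3  4  5  5  6  7  7  8
  1  2  3  4  5  5  6  7  8  9
  1  2  3  4  5  6  7  8  9  10

so w = (1, 7, 8, 4, 5, 3, 10, 2, 9, 6).

D(w) has 19 cells with 6 SE-corners; essential set:

[(3, 6, 1), (5, 3, 1), (7, 2, 1), (7, 6, 4), (7, 9, 6), (9, 6, 5)]


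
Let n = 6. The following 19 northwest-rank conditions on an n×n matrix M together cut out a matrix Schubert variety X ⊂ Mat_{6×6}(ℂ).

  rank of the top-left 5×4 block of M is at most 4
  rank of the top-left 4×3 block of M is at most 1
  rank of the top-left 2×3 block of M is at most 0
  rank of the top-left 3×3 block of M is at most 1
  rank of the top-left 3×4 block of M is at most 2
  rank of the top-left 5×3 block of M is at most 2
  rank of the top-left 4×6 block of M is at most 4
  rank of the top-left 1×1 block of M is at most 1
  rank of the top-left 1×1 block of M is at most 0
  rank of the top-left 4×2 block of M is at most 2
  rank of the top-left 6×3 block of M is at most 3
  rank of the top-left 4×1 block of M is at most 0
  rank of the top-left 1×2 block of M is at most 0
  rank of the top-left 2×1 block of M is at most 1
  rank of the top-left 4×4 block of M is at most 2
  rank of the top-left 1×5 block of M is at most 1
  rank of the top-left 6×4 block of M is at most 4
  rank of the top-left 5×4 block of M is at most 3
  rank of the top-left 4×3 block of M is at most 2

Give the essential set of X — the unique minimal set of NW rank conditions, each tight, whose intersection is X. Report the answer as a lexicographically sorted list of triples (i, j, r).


Rank table r_w(6×6) implied by the 19 constraints:

  i=1: 0 | 0 | 0 | 1 | 1 | 1
  i=2: 0 | 0 | 0 | 1 | 2 | 2
  i=3: 0 | 1 | 1 | 2 | 3 | 3
  i=4: 0 | 1 | 1 | 2 | 3 | 4
  i=5: 1 | 2 | 2 | 3 | 4 | 5
  i=6: 1 | 2 | 3 | 4 | 5 | 6

reading off 1-entries of Δ²R: w = (4, 5, 2, 6, 1, 3).

|D(w)|=9, |Ess(w)|=3:

[(2, 3, 0), (4, 1, 0), (4, 3, 1)]


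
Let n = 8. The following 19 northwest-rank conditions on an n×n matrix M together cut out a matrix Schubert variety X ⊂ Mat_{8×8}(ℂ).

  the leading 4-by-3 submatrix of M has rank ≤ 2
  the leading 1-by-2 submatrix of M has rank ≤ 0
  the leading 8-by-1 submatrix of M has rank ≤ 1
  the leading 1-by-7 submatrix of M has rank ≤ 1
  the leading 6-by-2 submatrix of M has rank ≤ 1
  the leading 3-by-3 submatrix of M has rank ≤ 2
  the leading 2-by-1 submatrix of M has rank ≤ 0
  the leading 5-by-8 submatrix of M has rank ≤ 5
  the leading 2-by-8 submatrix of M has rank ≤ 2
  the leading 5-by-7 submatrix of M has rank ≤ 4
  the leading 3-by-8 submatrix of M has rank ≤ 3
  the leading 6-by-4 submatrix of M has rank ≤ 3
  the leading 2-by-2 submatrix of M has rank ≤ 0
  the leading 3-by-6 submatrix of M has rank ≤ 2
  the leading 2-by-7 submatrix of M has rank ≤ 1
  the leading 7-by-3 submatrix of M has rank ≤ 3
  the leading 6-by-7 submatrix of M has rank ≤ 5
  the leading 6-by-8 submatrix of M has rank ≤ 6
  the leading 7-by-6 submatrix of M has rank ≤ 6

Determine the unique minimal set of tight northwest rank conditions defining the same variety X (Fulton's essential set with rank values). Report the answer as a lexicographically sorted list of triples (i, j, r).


The tightest implied rank at each (i,j), from the 19 conditions:

  i=1: 0 | 0 | 1 | 1 | 1 | 1 | 1 | 1
  i=2: 0 | 0 | 1 | 1 | 1 | 1 | 1 | 2
  i=3: 1 | 1 | 2 | 2 | 2 | 2 | 2 | 3
  i=4: 1 | 1 | 2 | 3 | 3 | 3 | 3 | 4
  i=5: 1 | 1 | 2 | 3 | 4 | 4 | 4 | 5
  i=6: 1 | 1 | 2 | 3 | 4 | 5 | 5 | 6
  i=7: 1 | 2 | 3 | 4 | 5 | 6 | 6 | 7
  i=8: 1 | 2 | 3 | 4 | 5 | 6 | 7 | 8

so w = (3, 8, 1, 4, 5, 6, 2, 7).

Rothe diagram D(w) (11 cells), 3 SE-corners (essential conditions):

[(2, 2, 0), (2, 7, 1), (6, 2, 1)]


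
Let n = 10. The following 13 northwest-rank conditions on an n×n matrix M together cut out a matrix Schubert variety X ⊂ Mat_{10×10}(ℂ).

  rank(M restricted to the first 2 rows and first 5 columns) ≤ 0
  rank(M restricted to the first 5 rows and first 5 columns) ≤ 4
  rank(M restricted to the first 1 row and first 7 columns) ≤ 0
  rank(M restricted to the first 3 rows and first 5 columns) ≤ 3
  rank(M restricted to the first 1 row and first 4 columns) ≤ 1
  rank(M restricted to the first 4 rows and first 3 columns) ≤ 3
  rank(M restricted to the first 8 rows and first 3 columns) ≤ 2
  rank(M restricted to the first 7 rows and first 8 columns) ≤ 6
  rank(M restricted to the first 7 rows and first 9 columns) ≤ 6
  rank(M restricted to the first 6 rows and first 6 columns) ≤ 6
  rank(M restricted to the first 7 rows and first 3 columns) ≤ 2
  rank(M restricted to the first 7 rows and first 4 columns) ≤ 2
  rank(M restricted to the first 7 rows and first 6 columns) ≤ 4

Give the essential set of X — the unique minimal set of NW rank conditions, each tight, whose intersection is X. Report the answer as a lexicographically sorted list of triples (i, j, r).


Recovering R(i,j) via the rank-extension bound from the 13 conditions:

  R[1]: 0 | 0 | 0 | 0 | 0 | 0 | 0 | 1 | 1 | 1
  R[2]: 0 | 0 | 0 | 0 | 0 | 1 | 1 | 2 | 2 | 2
  R[3]: 1 | 1 | 1 | 1 | 1 | 2 | 2 | 3 | 3 | 3
  R[4]: 1 | 2 | 2 | 2 | 2 | 3 | 3 | 4 | 4 | 4
  R[5]: 1 | 2 | 2 | 2 | 3 | 4 | 4 | 5 | 5 | 5
  R[6]: 1 | 2 | 2 | 2 | 3 | 4 | 5 | 6 | 6 | 6
  R[7]: 1 | 2 | 2 | 2 | 3 | 4 | 5 | 6 | 6 | 7
  R[8]: 1 | 2 | 2 | 3 | 4 | 5 | 6 | 7 | 7 | 8
  R[9]: 1 | 2 | 3 | 4 | 5 | 6 | 7 | 8 | 8 | 9
  R[10]: 1 | 2 | 3 | 4 | 5 | 6 | 7 | 8 | 9 | 10

giving w = (8, 6, 1, 2, 5, 7, 10, 4, 3, 9) via Δ²R.

D(w) has 20 cells with 5 SE-corners; essential set:

[(1, 7, 0), (2, 5, 0), (7, 4, 2), (7, 9, 6), (8, 3, 2)]


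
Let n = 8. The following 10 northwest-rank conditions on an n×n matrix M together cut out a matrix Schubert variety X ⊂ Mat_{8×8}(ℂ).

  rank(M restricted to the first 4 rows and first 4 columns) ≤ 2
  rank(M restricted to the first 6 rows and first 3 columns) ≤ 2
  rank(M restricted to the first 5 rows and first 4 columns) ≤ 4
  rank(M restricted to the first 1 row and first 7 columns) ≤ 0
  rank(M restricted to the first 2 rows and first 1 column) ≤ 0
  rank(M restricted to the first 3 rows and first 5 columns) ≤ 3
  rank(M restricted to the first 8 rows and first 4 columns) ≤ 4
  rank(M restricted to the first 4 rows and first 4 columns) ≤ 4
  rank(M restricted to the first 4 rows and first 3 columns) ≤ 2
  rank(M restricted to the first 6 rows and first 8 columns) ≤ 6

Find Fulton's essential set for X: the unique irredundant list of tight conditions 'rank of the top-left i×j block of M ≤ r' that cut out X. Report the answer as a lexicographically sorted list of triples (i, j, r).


Computing R[i][j] = min implied NW-rank bound (n=8, 10 conditions):

  i=1: 0 | 0 | 0 | 0 | 0 | 0 | 0 | 1
  i=2: 0 | 1 | 1 | 1 | 1 | 1 | 1 | 2
  i=3: 1 | 2 | 2 | 2 | 2 | 2 | 2 | 3
  i=4: 1 | 2 | 2 | 2 | 3 | 3 | 3 | 4
  i=5: 1 | 2 | 2 | 3 | 4 | 4 | 4 | 5
  i=6: 1 | 2 | 2 | 3 | 4 | 5 | 5 | 6
  i=7: 1 | 2 | 3 | 4 | 5 | 6 | 6 | 7
  i=8: 1 | 2 | 3 | 4 | 5 | 6 | 7 | 8

hence w(1..8) = (8, 2, 1, 5, 4, 6, 3, 7).

Fulton essential set (4 of the 12 Rothe cells):

[(1, 7, 0), (2, 1, 0), (4, 4, 2), (6, 3, 2)]


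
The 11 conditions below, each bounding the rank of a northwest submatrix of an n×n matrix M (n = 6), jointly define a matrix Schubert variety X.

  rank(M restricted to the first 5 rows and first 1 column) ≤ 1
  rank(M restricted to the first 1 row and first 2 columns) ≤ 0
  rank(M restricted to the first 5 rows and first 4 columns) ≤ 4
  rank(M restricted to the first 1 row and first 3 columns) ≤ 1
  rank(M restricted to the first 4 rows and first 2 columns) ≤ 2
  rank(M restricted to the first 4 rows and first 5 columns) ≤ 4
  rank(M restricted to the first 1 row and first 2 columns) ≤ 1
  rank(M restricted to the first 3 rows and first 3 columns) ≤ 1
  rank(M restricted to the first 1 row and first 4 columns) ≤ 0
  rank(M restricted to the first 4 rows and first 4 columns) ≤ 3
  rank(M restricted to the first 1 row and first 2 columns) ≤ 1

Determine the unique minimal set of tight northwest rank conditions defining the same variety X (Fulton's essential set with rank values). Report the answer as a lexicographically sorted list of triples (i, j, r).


Propagating the 11 rank bounds to every northwest block:

  i=1: 0  0  0  0  1  1
  i=2: 1  1  1  1  2  2
  i=3: 1  1  1  2  3  3
  i=4: 1  2  2  3  4  4
  i=5: 1  2  3  4  5  5
  i=6: 1  2  3  4  5  6

second differences of R give the permutation w = (5, 1, 4, 2, 3, 6).

2 SE-corners of the 6-cell Rothe diagram give Ess(w):

[(1, 4, 0), (3, 3, 1)]


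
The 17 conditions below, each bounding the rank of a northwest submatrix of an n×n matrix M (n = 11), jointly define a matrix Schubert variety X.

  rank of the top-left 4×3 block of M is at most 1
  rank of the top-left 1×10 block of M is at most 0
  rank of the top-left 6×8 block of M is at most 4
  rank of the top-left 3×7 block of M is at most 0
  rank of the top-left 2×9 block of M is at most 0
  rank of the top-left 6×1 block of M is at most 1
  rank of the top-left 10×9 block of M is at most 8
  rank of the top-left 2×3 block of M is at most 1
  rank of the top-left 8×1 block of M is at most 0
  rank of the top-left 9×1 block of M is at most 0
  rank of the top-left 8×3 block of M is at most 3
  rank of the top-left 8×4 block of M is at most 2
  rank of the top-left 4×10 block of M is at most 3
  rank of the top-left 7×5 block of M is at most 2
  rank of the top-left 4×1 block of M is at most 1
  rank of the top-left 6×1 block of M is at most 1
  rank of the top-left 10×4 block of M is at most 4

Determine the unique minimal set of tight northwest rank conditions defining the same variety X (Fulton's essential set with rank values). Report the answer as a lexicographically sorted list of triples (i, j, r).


Propagating the 17 rank bounds to every northwest block:

  row 1: 0 | 0 | 0 | 0 | 0 | 0 | 0 | 0 | 0 | 0 | 1
  row 2: 0 | 0 | 0 | 0 | 0 | 0 | 0 | 0 | 0 | 1 | 2
  row 3: 0 | 0 | 0 | 0 | 0 | 0 | 0 | 1 | 1 | 2 | 3
  row 4: 0 | 1 | 1 | 1 | 1 | 1 | 1 | 2 | 2 | 3 | 4
  row 5: 0 | 1 | 2 | 2 | 2 | 2 | 2 | 3 | 3 | 4 | 5
  row 6: 0 | 1 | 2 | 2 | 2 | 3 | 3 | 4 | 4 | 5 | 6
  row 7: 0 | 1 | 2 | 2 | 2 | 3 | 4 | 5 | 5 | 6 | 7
  row 8: 0 | 1 | 2 | 2 | 3 | 4 | 5 | 6 | 6 | 7 | 8
  row 9: 0 | 1 | 2 | 3 | 4 | 5 | 6 | 7 | 7 | 8 | 9
  row 10: 1 | 2 | 3 | 4 | 5 | 6 | 7 | 8 | 8 | 9 | 10
  row 11: 1 | 2 | 3 | 4 | 5 | 6 | 7 | 8 | 9 | 10 | 11

second differences of R give the permutation w = (11, 10, 8, 2, 3, 6, 7, 5, 4, 1, 9).

Rothe diagram D(w) (37 cells), 6 SE-corners (essential conditions):

[(1, 10, 0), (2, 9, 0), (3, 7, 0), (7, 5, 2), (8, 4, 2), (9, 1, 0)]


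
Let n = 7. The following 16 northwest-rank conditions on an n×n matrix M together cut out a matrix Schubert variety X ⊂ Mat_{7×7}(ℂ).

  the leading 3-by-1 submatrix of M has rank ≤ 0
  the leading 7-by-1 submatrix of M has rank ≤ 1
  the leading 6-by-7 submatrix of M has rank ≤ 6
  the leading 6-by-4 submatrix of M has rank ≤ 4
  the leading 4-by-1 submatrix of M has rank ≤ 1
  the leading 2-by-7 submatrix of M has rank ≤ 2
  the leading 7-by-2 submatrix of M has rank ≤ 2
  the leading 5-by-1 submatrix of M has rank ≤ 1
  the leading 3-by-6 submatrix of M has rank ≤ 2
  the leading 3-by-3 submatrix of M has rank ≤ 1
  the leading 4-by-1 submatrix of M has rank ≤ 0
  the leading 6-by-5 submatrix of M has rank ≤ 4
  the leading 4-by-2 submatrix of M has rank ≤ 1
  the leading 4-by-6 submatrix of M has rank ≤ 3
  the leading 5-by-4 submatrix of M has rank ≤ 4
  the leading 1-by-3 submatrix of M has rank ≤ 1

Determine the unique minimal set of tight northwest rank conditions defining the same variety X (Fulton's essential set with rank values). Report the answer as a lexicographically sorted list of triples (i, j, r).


Recovering R(i,j) via the rank-extension bound from the 16 conditions:

  0 | 1 | 1 | 1 | 1 | 1 | 1
  0 | 1 | 1 | 2 | 2 | 2 | 2
  0 | 1 | 1 | 2 | 2 | 2 | 3
  0 | 1 | 2 | 3 | 3 | 3 | 4
  1 | 2 | 3 | 4 | 4 | 4 | 5
  1 | 2 | 3 | 4 | 4 | 5 | 6
  1 | 2 | 3 | 4 | 5 | 6 | 7

giving w = (2, 4, 7, 3, 1, 6, 5) via Δ²R.

Rothe diagram D(w) (9 cells), 4 SE-corners (essential conditions):

[(3, 3, 1), (3, 6, 2), (4, 1, 0), (6, 5, 4)]


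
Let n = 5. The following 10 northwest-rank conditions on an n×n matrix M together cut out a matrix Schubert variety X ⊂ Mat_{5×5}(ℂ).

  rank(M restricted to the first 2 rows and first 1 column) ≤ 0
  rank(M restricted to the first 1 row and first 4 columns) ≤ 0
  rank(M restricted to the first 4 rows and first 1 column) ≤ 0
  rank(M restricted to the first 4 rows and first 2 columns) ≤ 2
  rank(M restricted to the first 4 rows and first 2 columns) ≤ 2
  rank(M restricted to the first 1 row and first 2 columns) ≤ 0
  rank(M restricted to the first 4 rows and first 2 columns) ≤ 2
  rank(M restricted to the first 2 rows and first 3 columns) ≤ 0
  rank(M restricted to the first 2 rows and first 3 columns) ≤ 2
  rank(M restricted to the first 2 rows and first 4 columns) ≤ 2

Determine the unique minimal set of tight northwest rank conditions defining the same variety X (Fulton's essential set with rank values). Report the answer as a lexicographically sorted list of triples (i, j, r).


Rank table r_w(5×5) implied by the 10 constraints:

  R[1]: 0 | 0 | 0 | 0 | 1
  R[2]: 0 | 0 | 0 | 1 | 2
  R[3]: 0 | 1 | 1 | 2 | 3
  R[4]: 0 | 1 | 2 | 3 | 4
  R[5]: 1 | 2 | 3 | 4 | 5

second differences of R give the permutation w = (5, 4, 2, 3, 1).

Fulton essential set (3 of the 9 Rothe cells):

[(1, 4, 0), (2, 3, 0), (4, 1, 0)]


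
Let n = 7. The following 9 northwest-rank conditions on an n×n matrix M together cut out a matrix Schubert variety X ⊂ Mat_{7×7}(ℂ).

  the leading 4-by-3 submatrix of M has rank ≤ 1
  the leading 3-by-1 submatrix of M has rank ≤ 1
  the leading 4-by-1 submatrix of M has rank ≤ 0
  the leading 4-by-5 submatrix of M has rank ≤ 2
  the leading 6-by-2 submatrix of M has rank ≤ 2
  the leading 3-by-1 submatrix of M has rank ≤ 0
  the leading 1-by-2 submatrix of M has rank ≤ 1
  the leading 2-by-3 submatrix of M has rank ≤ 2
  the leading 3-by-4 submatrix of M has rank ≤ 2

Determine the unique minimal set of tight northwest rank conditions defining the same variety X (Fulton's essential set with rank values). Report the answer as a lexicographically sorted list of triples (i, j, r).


The tightest implied rank at each (i,j), from the 9 conditions:

  0, 1, 1, 1, 1, 1, 1
  0, 1, 1, 2, 2, 2, 2
  0, 1, 1, 2, 2, 3, 3
  0, 1, 1, 2, 2, 3, 4
  1, 2, 2, 3, 3, 4, 5
  1, 2, 3, 4, 4, 5, 6
  1, 2, 3, 4, 5, 6, 7

so w = (2, 4, 6, 7, 1, 3, 5).

Rothe diagram D(w) (9 cells), 3 SE-corners (essential conditions):

[(4, 1, 0), (4, 3, 1), (4, 5, 2)]


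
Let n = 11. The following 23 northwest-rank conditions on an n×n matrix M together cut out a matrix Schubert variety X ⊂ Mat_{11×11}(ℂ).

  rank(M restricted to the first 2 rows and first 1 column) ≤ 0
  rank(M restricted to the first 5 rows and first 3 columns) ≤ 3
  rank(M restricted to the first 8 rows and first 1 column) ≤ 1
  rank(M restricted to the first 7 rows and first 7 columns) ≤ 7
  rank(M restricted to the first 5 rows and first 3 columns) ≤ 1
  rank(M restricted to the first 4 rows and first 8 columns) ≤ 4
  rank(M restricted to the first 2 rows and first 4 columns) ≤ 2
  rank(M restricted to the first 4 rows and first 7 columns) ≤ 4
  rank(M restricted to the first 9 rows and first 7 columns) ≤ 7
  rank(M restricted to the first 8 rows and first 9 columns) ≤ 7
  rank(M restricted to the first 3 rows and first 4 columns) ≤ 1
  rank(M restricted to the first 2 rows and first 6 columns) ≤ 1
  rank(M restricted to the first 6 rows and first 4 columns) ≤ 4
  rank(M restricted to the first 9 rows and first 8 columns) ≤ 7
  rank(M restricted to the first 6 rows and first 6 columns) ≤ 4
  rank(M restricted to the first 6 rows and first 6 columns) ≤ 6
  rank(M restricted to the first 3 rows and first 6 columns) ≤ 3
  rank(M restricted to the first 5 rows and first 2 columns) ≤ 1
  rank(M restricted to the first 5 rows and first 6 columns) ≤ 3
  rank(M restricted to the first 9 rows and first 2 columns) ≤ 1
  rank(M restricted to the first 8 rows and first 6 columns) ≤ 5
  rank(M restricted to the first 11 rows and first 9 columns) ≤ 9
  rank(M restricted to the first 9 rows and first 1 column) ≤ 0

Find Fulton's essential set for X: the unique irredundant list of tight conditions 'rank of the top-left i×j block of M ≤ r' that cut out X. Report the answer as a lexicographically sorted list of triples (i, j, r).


Computing R[i][j] = min implied NW-rank bound (n=11, 23 conditions):

  row 1: 0 | 1 | 1 | 1 | 1 | 1 | 1 | 1 | 1 | 1 | 1
  row 2: 0 | 1 | 1 | 1 | 1 | 1 | 2 | 2 | 2 | 2 | 2
  row 3: 0 | 1 | 1 | 1 | 2 | 2 | 3 | 3 | 3 | 3 | 3
  row 4: 0 | 1 | 1 | 2 | 3 | 3 | 4 | 4 | 4 | 4 | 4
  row 5: 0 | 1 | 1 | 2 | 3 | 3 | 4 | 5 | 5 | 5 | 5
  row 6: 0 | 1 | 2 | 3 | 4 | 4 | 5 | 6 | 6 | 6 | 6
  row 7: 0 | 1 | 2 | 3 | 4 | 5 | 6 | 7 | 7 | 7 | 7
  row 8: 0 | 1 | 2 | 3 | 4 | 5 | 6 | 7 | 7 | 8 | 8
  row 9: 0 | 1 | 2 | 3 | 4 | 5 | 6 | 7 | 8 | 9 | 9
  row 10: 1 | 2 | 3 | 4 | 5 | 6 | 7 | 8 | 9 | 10 | 10
  row 11: 1 | 2 | 3 | 4 | 5 | 6 | 7 | 8 | 9 | 10 | 11

so w = (2, 7, 5, 4, 8, 3, 6, 10, 9, 1, 11).

|D(w)|=19, |Ess(w)|=6:

[(2, 6, 1), (3, 4, 1), (5, 3, 1), (5, 6, 3), (8, 9, 7), (9, 1, 0)]


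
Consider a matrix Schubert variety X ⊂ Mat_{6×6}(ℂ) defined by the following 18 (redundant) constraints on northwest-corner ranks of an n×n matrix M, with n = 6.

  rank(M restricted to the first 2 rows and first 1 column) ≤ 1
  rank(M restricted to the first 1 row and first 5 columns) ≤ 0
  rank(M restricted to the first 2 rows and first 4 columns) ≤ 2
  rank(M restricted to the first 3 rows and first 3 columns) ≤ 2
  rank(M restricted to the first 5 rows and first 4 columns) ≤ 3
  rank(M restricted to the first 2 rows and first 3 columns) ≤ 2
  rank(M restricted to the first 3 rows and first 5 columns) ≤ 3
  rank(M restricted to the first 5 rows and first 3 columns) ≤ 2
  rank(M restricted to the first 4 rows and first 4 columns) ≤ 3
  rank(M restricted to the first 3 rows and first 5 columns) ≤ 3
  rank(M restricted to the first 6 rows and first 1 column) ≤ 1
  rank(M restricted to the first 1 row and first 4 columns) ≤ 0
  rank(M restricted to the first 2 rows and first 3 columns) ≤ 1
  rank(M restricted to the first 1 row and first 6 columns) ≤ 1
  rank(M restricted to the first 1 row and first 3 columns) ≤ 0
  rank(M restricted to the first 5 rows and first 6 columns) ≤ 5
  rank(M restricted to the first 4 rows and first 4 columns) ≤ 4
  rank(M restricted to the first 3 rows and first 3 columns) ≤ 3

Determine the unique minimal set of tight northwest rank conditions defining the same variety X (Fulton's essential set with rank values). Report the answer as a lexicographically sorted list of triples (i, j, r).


Recovering R(i,j) via the rank-extension bound from the 18 conditions:

  i=1: 0 0 0 0 0 1
  i=2: 1 1 1 1 1 2
  i=3: 1 2 2 2 2 3
  i=4: 1 2 2 3 3 4
  i=5: 1 2 2 3 4 5
  i=6: 1 2 3 4 5 6

second differences of R give the permutation w = (6, 1, 2, 4, 5, 3).

Rothe diagram D(w) (7 cells), 2 SE-corners (essential conditions):

[(1, 5, 0), (5, 3, 2)]


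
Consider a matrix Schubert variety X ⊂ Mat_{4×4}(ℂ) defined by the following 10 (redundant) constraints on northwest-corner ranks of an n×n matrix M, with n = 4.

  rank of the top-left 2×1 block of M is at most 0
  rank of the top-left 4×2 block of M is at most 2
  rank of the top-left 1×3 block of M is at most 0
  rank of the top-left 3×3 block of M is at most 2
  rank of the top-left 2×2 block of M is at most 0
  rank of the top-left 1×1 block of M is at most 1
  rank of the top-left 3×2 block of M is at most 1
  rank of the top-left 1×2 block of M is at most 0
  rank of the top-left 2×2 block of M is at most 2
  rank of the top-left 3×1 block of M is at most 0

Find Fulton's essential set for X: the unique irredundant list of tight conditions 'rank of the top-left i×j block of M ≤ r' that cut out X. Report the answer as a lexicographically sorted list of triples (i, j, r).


Reconstructing r_w from the 10 given conditions:

  row 1: 0 0 0 1
  row 2: 0 0 1 2
  row 3: 0 1 2 3
  row 4: 1 2 3 4

reading off 1-entries of Δ²R: w = (4, 3, 2, 1).

Rothe diagram D(w) (6 cells), 3 SE-corners (essential conditions):

[(1, 3, 0), (2, 2, 0), (3, 1, 0)]


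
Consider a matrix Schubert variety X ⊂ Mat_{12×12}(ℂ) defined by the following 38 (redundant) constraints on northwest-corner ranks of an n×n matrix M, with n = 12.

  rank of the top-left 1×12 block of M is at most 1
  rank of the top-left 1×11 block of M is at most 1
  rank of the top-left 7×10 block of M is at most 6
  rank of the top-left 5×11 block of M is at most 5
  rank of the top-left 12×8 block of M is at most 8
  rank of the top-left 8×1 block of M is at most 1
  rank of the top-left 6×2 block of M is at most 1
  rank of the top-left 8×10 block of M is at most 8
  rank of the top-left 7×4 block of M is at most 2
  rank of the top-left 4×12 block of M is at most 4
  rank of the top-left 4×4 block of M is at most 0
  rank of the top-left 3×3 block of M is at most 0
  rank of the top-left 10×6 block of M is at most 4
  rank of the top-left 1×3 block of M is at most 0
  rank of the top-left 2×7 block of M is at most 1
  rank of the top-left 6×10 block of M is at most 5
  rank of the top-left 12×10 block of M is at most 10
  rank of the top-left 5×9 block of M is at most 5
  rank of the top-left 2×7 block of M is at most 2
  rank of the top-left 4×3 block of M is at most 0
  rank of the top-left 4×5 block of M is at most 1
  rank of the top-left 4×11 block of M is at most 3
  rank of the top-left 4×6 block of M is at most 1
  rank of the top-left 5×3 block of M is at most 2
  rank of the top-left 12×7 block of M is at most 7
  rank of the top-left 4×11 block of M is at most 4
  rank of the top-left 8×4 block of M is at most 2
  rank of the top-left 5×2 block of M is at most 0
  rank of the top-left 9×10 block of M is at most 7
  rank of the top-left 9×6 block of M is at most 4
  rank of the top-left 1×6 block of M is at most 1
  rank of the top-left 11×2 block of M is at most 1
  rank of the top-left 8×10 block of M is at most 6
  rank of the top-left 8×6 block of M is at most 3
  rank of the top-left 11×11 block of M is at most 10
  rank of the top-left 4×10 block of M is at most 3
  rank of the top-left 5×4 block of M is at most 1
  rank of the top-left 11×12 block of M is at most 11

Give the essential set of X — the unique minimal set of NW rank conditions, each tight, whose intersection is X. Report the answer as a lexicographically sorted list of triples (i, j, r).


Reconstructing r_w from the 38 given conditions:

  R[1]: 0 0 0 0 1 1 1 1 1 1 1 1
  R[2]: 0 0 0 0 1 1 1 2 2 2 2 2
  R[3]: 0 0 0 0 1 1 2 3 3 3 3 3
  R[4]: 0 0 0 0 1 1 2 3 3 3 3 4
  R[5]: 0 0 1 1 2 2 3 4 4 4 4 5
  R[6]: 1 1 2 2 3 3 4 5 5 5 5 6
  R[7]: 1 1 2 2 3 3 4 5 6 6 6 7
  R[8]: 1 1 2 2 3 3 4 5 6 6 7 8
  R[9]: 1 1 2 3 4 4 5 6 7 7 8 9
  R[10]: 1 1 2 3 4 4 5 6 7 8 9 10
  R[11]: 1 1 2 3 4 5 6 7 8 9 10 11
  R[12]: 1 2 3 4 5 6 7 8 9 10 11 12

giving w = (5, 8, 7, 12, 3, 1, 9, 11, 4, 10, 6, 2) via Δ²R.

Fulton essential set (10 of the 36 Rothe cells):

[(2, 7, 1), (4, 4, 0), (4, 6, 1), (4, 11, 3), (5, 2, 0), (8, 4, 2), (8, 6, 3), (8, 10, 6), (10, 6, 4), (11, 2, 1)]


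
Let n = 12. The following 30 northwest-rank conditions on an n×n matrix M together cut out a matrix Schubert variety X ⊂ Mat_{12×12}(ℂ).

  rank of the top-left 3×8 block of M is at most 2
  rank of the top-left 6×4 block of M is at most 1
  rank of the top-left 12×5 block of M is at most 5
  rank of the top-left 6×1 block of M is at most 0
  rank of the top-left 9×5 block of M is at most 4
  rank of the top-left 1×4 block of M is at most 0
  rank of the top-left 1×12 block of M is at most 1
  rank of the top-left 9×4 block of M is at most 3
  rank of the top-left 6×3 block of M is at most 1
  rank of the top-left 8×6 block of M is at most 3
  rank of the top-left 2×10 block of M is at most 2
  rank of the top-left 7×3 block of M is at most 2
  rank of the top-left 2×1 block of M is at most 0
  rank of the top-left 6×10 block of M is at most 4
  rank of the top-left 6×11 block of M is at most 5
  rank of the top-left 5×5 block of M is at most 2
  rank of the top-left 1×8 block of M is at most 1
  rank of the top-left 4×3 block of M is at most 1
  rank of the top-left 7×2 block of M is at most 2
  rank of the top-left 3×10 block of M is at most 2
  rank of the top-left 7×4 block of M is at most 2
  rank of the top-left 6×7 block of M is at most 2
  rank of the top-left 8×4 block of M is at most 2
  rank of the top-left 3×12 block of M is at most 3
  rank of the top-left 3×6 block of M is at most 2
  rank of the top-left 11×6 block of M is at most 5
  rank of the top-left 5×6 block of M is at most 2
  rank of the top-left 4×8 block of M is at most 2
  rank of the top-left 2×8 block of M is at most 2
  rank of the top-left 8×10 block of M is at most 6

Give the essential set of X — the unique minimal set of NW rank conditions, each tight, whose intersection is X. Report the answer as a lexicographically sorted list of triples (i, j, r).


Reconstructing r_w from the 30 given conditions:

  0, 0, 0, 0, 1, 1, 1, 1, 1, 1, 1, 1
  0, 1, 1, 1, 2, 2, 2, 2, 2, 2, 2, 2
  0, 1, 1, 1, 2, 2, 2, 2, 2, 2, 3, 3
  0, 1, 1, 1, 2, 2, 2, 2, 3, 3, 4, 4
  0, 1, 1, 1, 2, 2, 2, 3, 4, 4, 5, 5
  0, 1, 1, 1, 2, 2, 2, 3, 4, 4, 5, 6
  1, 2, 2, 2, 3, 3, 3, 4, 5, 5, 6, 7
  1, 2, 2, 2, 3, 3, 4, 5, 6, 6, 7, 8
  1, 2, 3, 3, 4, 4, 5, 6, 7, 7, 8, 9
  1, 2, 3, 4, 5, 5, 6, 7, 8, 8, 9, 10
  1, 2, 3, 4, 5, 5, 6, 7, 8, 9, 10, 11
  1, 2, 3, 4, 5, 6, 7, 8, 9, 10, 11, 12

reading off 1-entries of Δ²R: w = (5, 2, 11, 9, 8, 12, 1, 7, 3, 4, 10, 6).

|D(w)|=34, |Ess(w)|=10:

[(1, 4, 0), (3, 10, 2), (4, 8, 2), (6, 1, 0), (6, 4, 1), (6, 7, 2), (6, 10, 4), (8, 4, 2), (8, 6, 3), (11, 6, 5)]


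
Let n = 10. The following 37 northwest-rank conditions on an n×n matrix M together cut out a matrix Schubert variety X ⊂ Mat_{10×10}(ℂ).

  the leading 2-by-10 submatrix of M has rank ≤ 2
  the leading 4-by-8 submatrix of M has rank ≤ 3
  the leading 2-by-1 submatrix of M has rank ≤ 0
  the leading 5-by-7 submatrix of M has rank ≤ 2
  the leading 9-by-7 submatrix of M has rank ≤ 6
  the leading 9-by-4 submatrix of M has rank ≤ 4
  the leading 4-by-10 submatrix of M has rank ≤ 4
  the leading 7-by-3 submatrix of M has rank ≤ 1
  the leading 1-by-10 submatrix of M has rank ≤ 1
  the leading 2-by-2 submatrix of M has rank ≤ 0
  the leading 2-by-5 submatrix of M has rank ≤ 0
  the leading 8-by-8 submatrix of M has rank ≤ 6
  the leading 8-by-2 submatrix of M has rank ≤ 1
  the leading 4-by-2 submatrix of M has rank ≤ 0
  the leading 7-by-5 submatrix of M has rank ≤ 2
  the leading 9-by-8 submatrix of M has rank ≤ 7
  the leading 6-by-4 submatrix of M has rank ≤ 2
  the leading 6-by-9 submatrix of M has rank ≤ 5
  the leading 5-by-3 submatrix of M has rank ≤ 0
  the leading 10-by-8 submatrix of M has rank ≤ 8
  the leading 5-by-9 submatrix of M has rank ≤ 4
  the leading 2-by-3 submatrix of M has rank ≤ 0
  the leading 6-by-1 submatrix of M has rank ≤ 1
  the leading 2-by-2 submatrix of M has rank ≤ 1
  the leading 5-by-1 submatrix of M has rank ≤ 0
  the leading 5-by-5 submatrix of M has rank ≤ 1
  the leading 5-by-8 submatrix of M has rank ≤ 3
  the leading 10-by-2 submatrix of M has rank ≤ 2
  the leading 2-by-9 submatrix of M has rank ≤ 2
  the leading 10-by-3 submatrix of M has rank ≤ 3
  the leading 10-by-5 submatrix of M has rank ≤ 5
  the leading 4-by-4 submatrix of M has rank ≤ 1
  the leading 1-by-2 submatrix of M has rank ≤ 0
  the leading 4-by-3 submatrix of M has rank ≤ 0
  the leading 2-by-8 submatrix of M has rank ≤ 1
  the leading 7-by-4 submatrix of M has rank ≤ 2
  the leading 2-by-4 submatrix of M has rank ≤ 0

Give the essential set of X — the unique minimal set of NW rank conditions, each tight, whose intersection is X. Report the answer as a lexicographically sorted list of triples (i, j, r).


Computing R[i][j] = min implied NW-rank bound (n=10, 37 conditions):

  0 0 0 0 0 1 1 1 1 1
  0 0 0 0 0 1 1 1 2 2
  0 0 0 1 1 2 2 2 3 3
  0 0 0 1 1 2 2 3 4 4
  0 0 0 1 1 2 2 3 4 5
  1 1 1 2 2 3 3 4 5 6
  1 1 1 2 2 3 4 5 6 7
  1 1 2 3 3 4 5 6 7 8
  1 2 3 4 4 5 6 7 8 9
  1 2 3 4 5 6 7 8 9 10

the unique w with this rank table is (6, 9, 4, 8, 10, 1, 7, 3, 2, 5).

Fulton essential set (8 of the 29 Rothe cells):

[(2, 5, 0), (2, 8, 1), (5, 3, 0), (5, 5, 1), (5, 7, 2), (7, 3, 1), (7, 5, 2), (8, 2, 1)]


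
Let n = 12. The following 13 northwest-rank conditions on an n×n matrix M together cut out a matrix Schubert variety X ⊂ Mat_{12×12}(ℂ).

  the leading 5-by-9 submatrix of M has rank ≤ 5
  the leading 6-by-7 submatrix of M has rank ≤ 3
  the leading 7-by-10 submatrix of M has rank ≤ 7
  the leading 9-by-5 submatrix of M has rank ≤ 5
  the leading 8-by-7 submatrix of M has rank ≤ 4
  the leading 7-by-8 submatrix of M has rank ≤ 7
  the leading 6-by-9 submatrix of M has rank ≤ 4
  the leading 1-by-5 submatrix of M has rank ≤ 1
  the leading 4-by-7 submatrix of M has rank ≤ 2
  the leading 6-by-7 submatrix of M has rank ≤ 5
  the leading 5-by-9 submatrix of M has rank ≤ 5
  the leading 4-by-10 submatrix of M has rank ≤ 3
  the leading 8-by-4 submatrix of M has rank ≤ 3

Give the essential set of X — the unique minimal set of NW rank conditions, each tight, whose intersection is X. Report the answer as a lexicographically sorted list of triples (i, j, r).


Propagating the 13 rank bounds to every northwest block:

  R[1]: 1  1  1  1  1  1  1  1  1  1  1  1
  R[2]: 1  2  2  2  2  2  2  2  2  2  2  2
  R[3]: 1  2  2  2  2  2  2  3  3  3  3  3
  R[4]: 1  2  2  2  2  2  2  3  3  3  4  4
  R[5]: 1  2  3  3  3  3  3  4  4  4  5  5
  R[6]: 1  2  3  3  3  3  3  4  4  5  6  6
  R[7]: 1  2  3  3  4  4  4  5  5  6  7  7
  R[8]: 1  2  3  3  4  4  4  5  6  7  8  8
  R[9]: 1  2  3  4  5  5  5  6  7  8  9  9
  R[10]: 1  2  3  4  5  6  6  7  8  9  10  10
  R[11]: 1  2  3  4  5  6  7  8  9  10  11  11
  R[12]: 1  2  3  4  5  6  7  8  9  10  11  12

reading off 1-entries of Δ²R: w = (1, 2, 8, 11, 3, 10, 5, 9, 4, 6, 7, 12).

6 SE-corners of the 21-cell Rothe diagram give Ess(w):

[(4, 7, 2), (4, 10, 3), (6, 7, 3), (6, 9, 4), (8, 4, 3), (8, 7, 4)]


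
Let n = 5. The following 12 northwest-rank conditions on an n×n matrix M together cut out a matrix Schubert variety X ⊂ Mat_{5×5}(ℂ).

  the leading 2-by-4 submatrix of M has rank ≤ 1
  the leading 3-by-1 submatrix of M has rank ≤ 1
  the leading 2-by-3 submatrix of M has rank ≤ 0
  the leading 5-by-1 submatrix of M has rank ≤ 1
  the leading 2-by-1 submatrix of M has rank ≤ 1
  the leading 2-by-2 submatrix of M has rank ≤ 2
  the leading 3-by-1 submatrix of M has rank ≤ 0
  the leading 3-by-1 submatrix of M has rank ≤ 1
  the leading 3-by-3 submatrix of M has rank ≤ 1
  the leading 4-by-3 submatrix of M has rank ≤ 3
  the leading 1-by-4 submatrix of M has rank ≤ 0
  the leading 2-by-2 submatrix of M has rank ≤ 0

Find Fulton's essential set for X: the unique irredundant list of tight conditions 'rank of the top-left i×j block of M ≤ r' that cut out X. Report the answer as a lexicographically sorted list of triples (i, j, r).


Reconstructing r_w from the 12 given conditions:

  row 1: 0 0 0 0 1
  row 2: 0 0 0 1 2
  row 3: 0 1 1 2 3
  row 4: 1 2 2 3 4
  row 5: 1 2 3 4 5

second differences of R give the permutation w = (5, 4, 2, 1, 3).

Rothe diagram D(w) (8 cells), 3 SE-corners (essential conditions):

[(1, 4, 0), (2, 3, 0), (3, 1, 0)]


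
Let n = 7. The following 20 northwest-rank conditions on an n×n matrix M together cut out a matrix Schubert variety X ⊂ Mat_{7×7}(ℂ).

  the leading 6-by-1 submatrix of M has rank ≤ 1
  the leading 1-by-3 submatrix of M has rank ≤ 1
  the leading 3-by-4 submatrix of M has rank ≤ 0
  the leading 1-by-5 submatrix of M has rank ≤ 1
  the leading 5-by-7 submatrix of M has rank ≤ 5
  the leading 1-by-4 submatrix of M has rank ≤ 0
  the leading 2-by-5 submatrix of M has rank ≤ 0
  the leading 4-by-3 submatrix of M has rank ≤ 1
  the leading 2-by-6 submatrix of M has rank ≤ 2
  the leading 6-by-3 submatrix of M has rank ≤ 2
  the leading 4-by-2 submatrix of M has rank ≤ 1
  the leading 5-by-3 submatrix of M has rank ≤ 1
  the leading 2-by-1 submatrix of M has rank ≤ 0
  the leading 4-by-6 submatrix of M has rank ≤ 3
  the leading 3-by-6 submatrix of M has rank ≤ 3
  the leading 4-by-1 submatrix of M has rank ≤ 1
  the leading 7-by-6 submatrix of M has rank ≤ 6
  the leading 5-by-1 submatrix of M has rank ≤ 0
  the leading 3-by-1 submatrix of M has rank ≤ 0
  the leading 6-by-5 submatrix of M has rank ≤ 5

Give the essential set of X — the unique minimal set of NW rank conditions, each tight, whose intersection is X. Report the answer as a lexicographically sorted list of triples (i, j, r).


The tightest implied rank at each (i,j), from the 20 conditions:

  i=1: 0 | 0 | 0 | 0 | 0 | 1 | 1
  i=2: 0 | 0 | 0 | 0 | 0 | 1 | 2
  i=3: 0 | 0 | 0 | 0 | 1 | 2 | 3
  i=4: 0 | 1 | 1 | 1 | 2 | 3 | 4
  i=5: 0 | 1 | 1 | 2 | 3 | 4 | 5
  i=6: 1 | 2 | 2 | 3 | 4 | 5 | 6
  i=7: 1 | 2 | 3 | 4 | 5 | 6 | 7

the unique w with this rank table is (6, 7, 5, 2, 4, 1, 3).

Fulton essential set (4 of the 17 Rothe cells):

[(2, 5, 0), (3, 4, 0), (5, 1, 0), (5, 3, 1)]


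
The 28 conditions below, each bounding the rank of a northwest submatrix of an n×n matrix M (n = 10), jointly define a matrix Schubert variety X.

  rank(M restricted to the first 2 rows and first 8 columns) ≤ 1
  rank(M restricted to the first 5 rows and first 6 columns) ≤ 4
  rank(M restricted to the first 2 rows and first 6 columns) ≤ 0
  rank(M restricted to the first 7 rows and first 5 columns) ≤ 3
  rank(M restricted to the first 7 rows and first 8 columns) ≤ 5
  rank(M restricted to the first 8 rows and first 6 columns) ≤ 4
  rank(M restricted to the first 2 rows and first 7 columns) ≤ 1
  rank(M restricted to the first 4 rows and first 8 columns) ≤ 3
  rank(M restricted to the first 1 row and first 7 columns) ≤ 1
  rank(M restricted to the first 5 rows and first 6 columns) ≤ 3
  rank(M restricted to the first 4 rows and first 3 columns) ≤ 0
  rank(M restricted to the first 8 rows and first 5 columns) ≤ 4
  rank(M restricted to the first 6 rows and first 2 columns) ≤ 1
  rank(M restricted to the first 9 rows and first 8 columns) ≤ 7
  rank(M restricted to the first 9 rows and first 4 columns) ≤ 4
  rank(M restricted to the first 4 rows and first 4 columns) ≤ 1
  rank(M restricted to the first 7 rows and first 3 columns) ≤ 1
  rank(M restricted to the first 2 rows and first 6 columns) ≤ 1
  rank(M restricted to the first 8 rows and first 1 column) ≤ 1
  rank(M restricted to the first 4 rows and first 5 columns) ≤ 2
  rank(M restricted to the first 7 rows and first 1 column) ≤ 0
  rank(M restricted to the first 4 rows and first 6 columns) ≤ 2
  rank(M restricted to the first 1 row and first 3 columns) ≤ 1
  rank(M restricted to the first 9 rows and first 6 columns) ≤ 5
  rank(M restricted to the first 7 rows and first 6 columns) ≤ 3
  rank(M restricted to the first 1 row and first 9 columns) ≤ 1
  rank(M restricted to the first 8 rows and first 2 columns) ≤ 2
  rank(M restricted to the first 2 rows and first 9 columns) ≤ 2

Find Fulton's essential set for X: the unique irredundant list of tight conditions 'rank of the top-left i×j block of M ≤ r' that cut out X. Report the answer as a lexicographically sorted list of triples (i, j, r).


Rank table r_w(10×10) implied by the 28 constraints:

  row 1: 0  0  0  0  0  0  1  1  1  1
  row 2: 0  0  0  0  0  0  1  1  2  2
  row 3: 0  0  0  1  1  1  2  2  3  3
  row 4: 0  0  0  1  2  2  3  3  4  4
  row 5: 0  1  1  2  3  3  4  4  5  5
  row 6: 0  1  1  2  3  3  4  5  6  6
  row 7: 0  1  1  2  3  3  4  5  6  7
  row 8: 1  2  2  3  4  4  5  6  7  8
  row 9: 1  2  3  4  5  5  6  7  8  9
  row 10: 1  2  3  4  5  6  7  8  9  10

reading off 1-entries of Δ²R: w = (7, 9, 4, 5, 2, 8, 10, 1, 3, 6).

Rothe diagram D(w) (26 cells), 6 SE-corners (essential conditions):

[(2, 6, 0), (2, 8, 1), (4, 3, 0), (7, 1, 0), (7, 3, 1), (7, 6, 3)]


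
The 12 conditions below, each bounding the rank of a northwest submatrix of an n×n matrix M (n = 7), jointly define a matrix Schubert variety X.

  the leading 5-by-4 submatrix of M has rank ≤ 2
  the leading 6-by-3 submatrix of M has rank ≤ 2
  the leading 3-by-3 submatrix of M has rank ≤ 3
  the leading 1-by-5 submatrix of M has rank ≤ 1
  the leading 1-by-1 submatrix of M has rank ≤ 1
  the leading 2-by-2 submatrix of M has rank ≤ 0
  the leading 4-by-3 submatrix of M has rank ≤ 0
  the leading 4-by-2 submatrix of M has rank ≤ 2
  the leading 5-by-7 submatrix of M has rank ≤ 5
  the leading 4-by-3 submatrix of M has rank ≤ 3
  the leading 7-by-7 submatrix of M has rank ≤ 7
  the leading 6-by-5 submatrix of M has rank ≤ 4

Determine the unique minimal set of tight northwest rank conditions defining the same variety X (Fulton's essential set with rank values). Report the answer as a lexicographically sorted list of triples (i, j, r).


Propagating the 12 rank bounds to every northwest block:

  R[1]: 0, 0, 0, 1, 1, 1, 1
  R[2]: 0, 0, 0, 1, 2, 2, 2
  R[3]: 0, 0, 0, 1, 2, 3, 3
  R[4]: 0, 0, 0, 1, 2, 3, 4
  R[5]: 1, 1, 1, 2, 3, 4, 5
  R[6]: 1, 2, 2, 3, 4, 5, 6
  R[7]: 1, 2, 3, 4, 5, 6, 7

the unique w with this rank table is (4, 5, 6, 7, 1, 2, 3).

ℓ(w)=12; the 1 essential cell (i,j,r):

[(4, 3, 0)]
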